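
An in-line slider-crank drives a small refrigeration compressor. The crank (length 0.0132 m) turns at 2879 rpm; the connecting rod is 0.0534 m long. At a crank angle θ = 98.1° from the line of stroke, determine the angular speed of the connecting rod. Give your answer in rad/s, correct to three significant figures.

ω = 301.5 rad/s (converted from 2879 rpm).
The rod makes angle φ with the slider axis where L sinφ = r sinθ; differentiating, L cosφ·φ̇ = r ω cosθ.
L cosφ = √(L² − r² sin²θ) = 0.051776 m.
|ω_rod| = r ω |cosθ| / √(L² − r² sin²θ) = 0.0132·301.5·0.14090/0.051776 = 10.83 rad/s.

10.8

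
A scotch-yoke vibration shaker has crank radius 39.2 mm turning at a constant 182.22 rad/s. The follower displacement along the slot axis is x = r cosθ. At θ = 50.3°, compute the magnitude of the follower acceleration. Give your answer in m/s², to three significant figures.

ω = 182.2 rad/s
x = r cosθ ⇒ ẍ = −rω² cosθ (ω constant).
|a| = rω²|cosθ| = 0.0392·(182.2)²·|cos 50.3°| = 831.42 m/s².

831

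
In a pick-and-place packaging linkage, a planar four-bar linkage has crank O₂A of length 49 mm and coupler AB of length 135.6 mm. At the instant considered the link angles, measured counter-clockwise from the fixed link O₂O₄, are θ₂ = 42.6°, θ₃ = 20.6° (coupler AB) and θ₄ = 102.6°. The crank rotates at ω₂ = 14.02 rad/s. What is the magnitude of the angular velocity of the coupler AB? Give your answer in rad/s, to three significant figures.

4.43

ω₂ = 14.02 rad/s
Differentiating the loop-closure r₂e^{iθ₂}+r₃e^{iθ₃}=r₁+r₄e^{iθ₄} gives r₂ω₂e^{iθ₂}+r₃ω₃e^{iθ₃}=r₄ω₄e^{iθ₄}.
Eliminating the other unknown: ω₃ = r₂ω₂ sin(θ₄−θ₂) / [r₃ sin(θ₃−θ₄)].
Numerator sine = +0.86603; denominator sine = -0.99027.
Result = 0.049·14.02·(+0.86603) / (0.1356·(-0.99027)) = -4.4306 rad/s; magnitude 4.4306 rad/s.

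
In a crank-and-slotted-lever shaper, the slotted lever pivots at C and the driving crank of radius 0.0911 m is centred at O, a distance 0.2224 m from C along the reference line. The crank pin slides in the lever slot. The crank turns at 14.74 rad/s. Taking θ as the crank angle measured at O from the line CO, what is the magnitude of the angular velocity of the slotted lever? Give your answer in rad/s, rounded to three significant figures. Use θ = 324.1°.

4.02

ω = 14.74 rad/s
Crank pin A relative to C: A = (d + r cosθ, r sinθ); lever angle φ = atan2(r sinθ, d + r cosθ).
Differentiating tanφ: φ̇ = rω(d cosθ + r)/(d² + r² + 2dr cosθ).
d² + r² + 2dr cosθ = |CA|² = 0.0905849 m²;  d cosθ + r = +0.27125 m.
|ω_lever| = |0.0911·14.74·+0.27125| / 0.0905849 = 4.021 rad/s.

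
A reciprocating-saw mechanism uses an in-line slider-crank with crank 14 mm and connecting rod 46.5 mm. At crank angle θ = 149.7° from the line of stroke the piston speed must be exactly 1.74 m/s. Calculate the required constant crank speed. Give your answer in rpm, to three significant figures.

3190

For an in-line slider-crank, |v_piston| = rω|sinθ|·[1 + r cosθ/√(L² − r² sin²θ)].
With r = 0.014 m, L = 0.0465 m, θ = 149.7°: the bracketed kinematic factor |dx/dθ| = 0.0052057 m.
ω = v/|dx/dθ| = 1.74/0.0052057 = 334.25 rad/s.
N = 60ω/(2π) = 3191.8 rpm.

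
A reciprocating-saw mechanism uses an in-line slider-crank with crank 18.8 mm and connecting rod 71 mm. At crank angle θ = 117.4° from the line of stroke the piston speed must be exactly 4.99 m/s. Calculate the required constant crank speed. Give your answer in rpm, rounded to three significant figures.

For an in-line slider-crank, |v_piston| = rω|sinθ|·[1 + r cosθ/√(L² − r² sin²θ)].
With r = 0.0188 m, L = 0.071 m, θ = 117.4°: the bracketed kinematic factor |dx/dθ| = 0.014598 m.
ω = v/|dx/dθ| = 4.99/0.014598 = 341.82 rad/s.
N = 60ω/(2π) = 3264.1 rpm.

3260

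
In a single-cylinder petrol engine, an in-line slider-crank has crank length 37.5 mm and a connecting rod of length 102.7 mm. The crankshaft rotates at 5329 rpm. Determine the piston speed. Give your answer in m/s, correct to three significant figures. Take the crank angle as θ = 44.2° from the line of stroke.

18.5

ω = 2π·5329/60 = 558.1 rad/s
For an in-line slider-crank, x = r cosθ + √(L² − r² sin²θ), so v = −rω sinθ·[1 + r cosθ/√(L² − r² sin²θ)].
With r = 0.0375 m, L = 0.1027 m, θ = 44.2°: √(L² − r² sin²θ) = 0.099317 m.
v = −0.0375·558.1·0.69717·[1 + 0.0375·0.71691/0.099317] = -18.539 m/s.
|v| = 18.539 m/s.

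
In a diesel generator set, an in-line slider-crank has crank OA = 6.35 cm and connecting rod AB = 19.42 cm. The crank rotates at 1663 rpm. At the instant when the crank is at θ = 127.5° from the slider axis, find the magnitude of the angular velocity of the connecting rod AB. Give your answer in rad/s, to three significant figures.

35.9

ω = 174.1 rad/s (converted from 1663 rpm).
The rod makes angle φ with the slider axis where L sinφ = r sinθ; differentiating, L cosφ·φ̇ = r ω cosθ.
L cosφ = √(L² − r² sin²θ) = 0.18755 m.
|ω_rod| = r ω |cosθ| / √(L² − r² sin²θ) = 0.0635·174.1·0.60876/0.18755 = 35.894 rad/s.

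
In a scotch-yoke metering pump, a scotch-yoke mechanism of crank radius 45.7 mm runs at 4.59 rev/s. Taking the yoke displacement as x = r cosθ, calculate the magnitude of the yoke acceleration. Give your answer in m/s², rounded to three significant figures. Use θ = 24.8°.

ω = 28.84 rad/s (from 4.59 rev/s).
x = r cosθ ⇒ ẍ = −rω² cosθ (ω constant).
|a| = rω²|cosθ| = 0.0457·(28.84)²·|cos 24.8°| = 34.505 m/s².

34.5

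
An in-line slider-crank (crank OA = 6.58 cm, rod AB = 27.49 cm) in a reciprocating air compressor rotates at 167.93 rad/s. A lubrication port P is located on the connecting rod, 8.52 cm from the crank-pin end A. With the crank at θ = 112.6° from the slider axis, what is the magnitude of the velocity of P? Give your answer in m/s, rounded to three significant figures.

10.3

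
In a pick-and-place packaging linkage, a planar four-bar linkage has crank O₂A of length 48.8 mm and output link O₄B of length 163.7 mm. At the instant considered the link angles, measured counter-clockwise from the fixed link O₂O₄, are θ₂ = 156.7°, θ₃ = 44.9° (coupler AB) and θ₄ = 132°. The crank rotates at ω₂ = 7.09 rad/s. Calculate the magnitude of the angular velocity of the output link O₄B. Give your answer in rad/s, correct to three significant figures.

1.96

ω₂ = 7.09 rad/s
Differentiating the loop-closure r₂e^{iθ₂}+r₃e^{iθ₃}=r₁+r₄e^{iθ₄} gives r₂ω₂e^{iθ₂}+r₃ω₃e^{iθ₃}=r₄ω₄e^{iθ₄}.
Eliminating the other unknown: ω₄ = r₂ω₂ sin(θ₂−θ₃) / [r₄ sin(θ₄−θ₃)].
Numerator sine = +0.92849; denominator sine = +0.99872.
Result = 0.0488·7.09·(+0.92849) / (0.1637·(+0.99872)) = +1.9649 rad/s; magnitude 1.9649 rad/s.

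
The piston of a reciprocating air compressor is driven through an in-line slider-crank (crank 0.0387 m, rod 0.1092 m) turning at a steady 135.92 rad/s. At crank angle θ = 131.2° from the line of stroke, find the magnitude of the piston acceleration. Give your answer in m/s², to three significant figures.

497

ω = 135.9 rad/s
x(θ) = r cosθ + √(L² − r² sin²θ); with ω constant, a = ω²·d²x/dθ².
d²x/dθ² = −r cosθ − r²(cos2θ)/√u − r⁴ sin²2θ/(4u^{3/2}),  u = L² − r² sin²θ = 0.0110768 m².
Substituting r = 0.0387 m, L = 0.1092 m, θ = 131.2°: d²x/dθ² = +0.026901 m.
a = ω²·d²x/dθ² = (135.9)²·(+0.026901) = +496.97 m/s²;  |a| = 496.97 m/s².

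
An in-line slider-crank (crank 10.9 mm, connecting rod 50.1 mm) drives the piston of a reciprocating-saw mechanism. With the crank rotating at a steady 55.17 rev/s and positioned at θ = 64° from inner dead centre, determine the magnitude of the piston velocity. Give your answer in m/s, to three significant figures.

ω = 2π·55.2 = 346.6 rad/s
For an in-line slider-crank, x = r cosθ + √(L² − r² sin²θ), so v = −rω sinθ·[1 + r cosθ/√(L² − r² sin²θ)].
With r = 0.0109 m, L = 0.0501 m, θ = 64°: √(L² − r² sin²θ) = 0.049133 m.
v = −0.0109·346.6·0.89879·[1 + 0.0109·0.43837/0.049133] = -3.7263 m/s.
|v| = 3.7263 m/s.

3.73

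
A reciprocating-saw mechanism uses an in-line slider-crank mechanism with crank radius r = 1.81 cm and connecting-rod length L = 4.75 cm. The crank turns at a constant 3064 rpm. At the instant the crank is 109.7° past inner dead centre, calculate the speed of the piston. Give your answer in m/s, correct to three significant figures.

4.72

ω = 2π·3064/60 = 320.9 rad/s
For an in-line slider-crank, x = r cosθ + √(L² − r² sin²θ), so v = −rω sinθ·[1 + r cosθ/√(L² − r² sin²θ)].
With r = 0.0181 m, L = 0.0475 m, θ = 109.7°: √(L² − r² sin²θ) = 0.044338 m.
v = −0.0181·320.9·0.94147·[1 + 0.0181·-0.33710/0.044338] = -4.7153 m/s.
|v| = 4.7153 m/s.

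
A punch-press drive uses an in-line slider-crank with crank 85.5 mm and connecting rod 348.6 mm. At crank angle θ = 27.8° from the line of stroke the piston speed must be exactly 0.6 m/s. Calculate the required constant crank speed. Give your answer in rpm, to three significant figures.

118

For an in-line slider-crank, |v_piston| = rω|sinθ|·[1 + r cosθ/√(L² − r² sin²θ)].
With r = 0.0855 m, L = 0.3486 m, θ = 27.8°: the bracketed kinematic factor |dx/dθ| = 0.048585 m.
ω = v/|dx/dθ| = 0.6/0.048585 = 12.35 rad/s.
N = 60ω/(2π) = 117.93 rpm.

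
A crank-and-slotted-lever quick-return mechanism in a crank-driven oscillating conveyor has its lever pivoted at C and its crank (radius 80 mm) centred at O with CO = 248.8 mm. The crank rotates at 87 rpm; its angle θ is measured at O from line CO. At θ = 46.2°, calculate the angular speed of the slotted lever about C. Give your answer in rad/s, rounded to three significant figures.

1.92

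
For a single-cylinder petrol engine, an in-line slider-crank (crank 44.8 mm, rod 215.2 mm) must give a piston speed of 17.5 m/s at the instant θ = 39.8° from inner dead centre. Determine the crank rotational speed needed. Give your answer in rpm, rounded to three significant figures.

5020

For an in-line slider-crank, |v_piston| = rω|sinθ|·[1 + r cosθ/√(L² − r² sin²θ)].
With r = 0.0448 m, L = 0.2152 m, θ = 39.8°: the bracketed kinematic factor |dx/dθ| = 0.033305 m.
ω = v/|dx/dθ| = 17.5/0.033305 = 525.45 rad/s.
N = 60ω/(2π) = 5017.7 rpm.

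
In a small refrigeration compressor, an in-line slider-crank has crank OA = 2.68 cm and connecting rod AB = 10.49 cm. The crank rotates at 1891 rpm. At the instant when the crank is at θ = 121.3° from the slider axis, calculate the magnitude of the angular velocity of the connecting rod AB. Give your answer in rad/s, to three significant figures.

26.9

ω = 198 rad/s (converted from 1891 rpm).
The rod makes angle φ with the slider axis where L sinφ = r sinθ; differentiating, L cosφ·φ̇ = r ω cosθ.
L cosφ = √(L² − r² sin²θ) = 0.10237 m.
|ω_rod| = r ω |cosθ| / √(L² − r² sin²θ) = 0.0268·198·0.51952/0.10237 = 26.933 rad/s.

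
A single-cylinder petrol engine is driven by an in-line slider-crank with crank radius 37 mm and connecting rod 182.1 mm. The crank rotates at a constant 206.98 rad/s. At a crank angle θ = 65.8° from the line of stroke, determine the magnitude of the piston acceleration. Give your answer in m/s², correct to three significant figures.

434

ω = 207 rad/s
x(θ) = r cosθ + √(L² − r² sin²θ); with ω constant, a = ω²·d²x/dθ².
d²x/dθ² = −r cosθ − r²(cos2θ)/√u − r⁴ sin²2θ/(4u^{3/2}),  u = L² − r² sin²θ = 0.0320215 m².
Substituting r = 0.037 m, L = 0.1821 m, θ = 65.8°: d²x/dθ² = -0.010134 m.
a = ω²·d²x/dθ² = (207)²·(-0.010134) = -434.13 m/s²;  |a| = 434.13 m/s².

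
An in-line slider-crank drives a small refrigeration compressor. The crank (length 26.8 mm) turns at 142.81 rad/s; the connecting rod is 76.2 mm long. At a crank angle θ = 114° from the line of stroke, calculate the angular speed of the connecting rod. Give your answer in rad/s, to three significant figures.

21.6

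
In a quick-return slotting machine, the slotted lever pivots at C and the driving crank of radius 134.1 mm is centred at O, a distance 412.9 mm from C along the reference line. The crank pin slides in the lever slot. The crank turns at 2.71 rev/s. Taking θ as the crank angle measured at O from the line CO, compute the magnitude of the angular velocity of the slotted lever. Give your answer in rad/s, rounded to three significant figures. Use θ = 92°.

1.48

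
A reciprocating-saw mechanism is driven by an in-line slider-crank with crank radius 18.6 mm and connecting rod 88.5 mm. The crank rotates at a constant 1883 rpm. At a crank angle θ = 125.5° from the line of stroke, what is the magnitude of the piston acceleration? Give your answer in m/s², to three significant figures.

ω = 2π·1883/60 = 197.2 rad/s
x(θ) = r cosθ + √(L² − r² sin²θ); with ω constant, a = ω²·d²x/dθ².
d²x/dθ² = −r cosθ − r²(cos2θ)/√u − r⁴ sin²2θ/(4u^{3/2}),  u = L² − r² sin²θ = 0.00760295 m².
Substituting r = 0.0186 m, L = 0.0885 m, θ = 125.5°: d²x/dθ² = +0.012052 m.
a = ω²·d²x/dθ² = (197.2)²·(+0.012052) = +468.63 m/s²;  |a| = 468.63 m/s².

469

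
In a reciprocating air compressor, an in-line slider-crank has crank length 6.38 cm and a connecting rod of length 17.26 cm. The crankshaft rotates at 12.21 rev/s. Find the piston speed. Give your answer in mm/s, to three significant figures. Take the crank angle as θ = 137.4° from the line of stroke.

2380

ω = 2π·12.2 = 76.72 rad/s
For an in-line slider-crank, x = r cosθ + √(L² − r² sin²θ), so v = −rω sinθ·[1 + r cosθ/√(L² − r² sin²θ)].
With r = 0.0638 m, L = 0.1726 m, θ = 137.4°: √(L² − r² sin²θ) = 0.16711 m.
v = −0.0638·76.72·0.67688·[1 + 0.0638·-0.73610/0.16711] = -2.382 m/s.
|v| = 2.382 m/s = 2382 mm/s.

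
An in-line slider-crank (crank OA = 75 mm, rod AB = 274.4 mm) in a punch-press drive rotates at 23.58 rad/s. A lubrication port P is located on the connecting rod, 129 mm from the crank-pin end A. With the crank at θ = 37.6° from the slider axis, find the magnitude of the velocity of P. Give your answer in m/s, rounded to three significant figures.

ω = 23.58 rad/s.  Crank-pin speed |V_A| = rω = 1.7685 m/s, perpendicular to OA.
Rod angle: sinφ = −(r/L) sinθ ⇒ φ = -9.600°; ω_rod = −rω cosθ/√(L²−r²sin²θ) = -5.1788 rad/s.
V_P = V_A + ω_rod × AP, with AP = 0.129 m along the rod.
Components: V_Px = −rω sinθ − a·ω_rod·sinφ = -1.1905 m/s;  V_Py = rω cosθ + a·ω_rod·cosφ = +0.74245 m/s.
|V_P| = √(V_Px² + V_Py²) = 1.403 m/s.

1.40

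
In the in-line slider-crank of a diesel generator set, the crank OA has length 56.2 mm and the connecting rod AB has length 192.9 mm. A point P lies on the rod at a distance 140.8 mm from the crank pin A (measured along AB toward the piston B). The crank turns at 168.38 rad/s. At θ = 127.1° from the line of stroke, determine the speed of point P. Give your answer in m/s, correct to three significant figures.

ω = 168.4 rad/s.  Crank-pin speed |V_A| = rω = 9.463 m/s, perpendicular to OA.
Rod angle: sinφ = −(r/L) sinθ ⇒ φ = -13.437°; ω_rod = −rω cosθ/√(L²−r²sin²θ) = +30.424 rad/s.
V_P = V_A + ω_rod × AP, with AP = 0.1408 m along the rod.
Components: V_Px = −rω sinθ − a·ω_rod·sinφ = -6.5521 m/s;  V_Py = rω cosθ + a·ω_rod·cosφ = -1.5417 m/s.
|V_P| = √(V_Px² + V_Py²) = 6.731 m/s.

6.73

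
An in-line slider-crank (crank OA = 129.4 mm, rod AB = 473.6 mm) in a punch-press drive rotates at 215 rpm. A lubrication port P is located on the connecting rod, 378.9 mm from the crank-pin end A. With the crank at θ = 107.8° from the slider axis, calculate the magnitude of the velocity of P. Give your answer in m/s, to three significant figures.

ω = 22.51 rad/s.  Crank-pin speed |V_A| = rω = 2.9134 m/s, perpendicular to OA.
Rod angle: sinφ = −(r/L) sinθ ⇒ φ = -15.079°; ω_rod = −rω cosθ/√(L²−r²sin²θ) = +1.9476 rad/s.
V_P = V_A + ω_rod × AP, with AP = 0.3789 m along the rod.
Components: V_Px = −rω sinθ − a·ω_rod·sinφ = -2.582 m/s;  V_Py = rω cosθ + a·ω_rod·cosφ = -0.17809 m/s.
|V_P| = √(V_Px² + V_Py²) = 2.5881 m/s.

2.59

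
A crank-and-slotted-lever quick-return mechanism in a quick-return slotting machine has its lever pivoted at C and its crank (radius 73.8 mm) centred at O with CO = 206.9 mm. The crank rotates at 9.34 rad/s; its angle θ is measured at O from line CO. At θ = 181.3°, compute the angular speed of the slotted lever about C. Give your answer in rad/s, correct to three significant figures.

5.17

ω = 9.34 rad/s
Crank pin A relative to C: A = (d + r cosθ, r sinθ); lever angle φ = atan2(r sinθ, d + r cosθ).
Differentiating tanφ: φ̇ = rω(d cosθ + r)/(d² + r² + 2dr cosθ).
d² + r² + 2dr cosθ = |CA|² = 0.0177235 m²;  d cosθ + r = -0.13305 m.
|ω_lever| = |0.0738·9.34·-0.13305| / 0.0177235 = 5.1744 rad/s.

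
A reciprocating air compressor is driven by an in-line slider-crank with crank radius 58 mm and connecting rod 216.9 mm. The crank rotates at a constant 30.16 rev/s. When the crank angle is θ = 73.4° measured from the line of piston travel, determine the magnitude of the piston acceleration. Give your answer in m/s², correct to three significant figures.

116

ω = 2π·30.2 = 189.5 rad/s
x(θ) = r cosθ + √(L² − r² sin²θ); with ω constant, a = ω²·d²x/dθ².
d²x/dθ² = −r cosθ − r²(cos2θ)/√u − r⁴ sin²2θ/(4u^{3/2}),  u = L² − r² sin²θ = 0.0439562 m².
Substituting r = 0.058 m, L = 0.2169 m, θ = 73.4°: d²x/dθ² = -0.0032359 m.
a = ω²·d²x/dθ² = (189.5)²·(-0.0032359) = -116.2 m/s²;  |a| = 116.2 m/s².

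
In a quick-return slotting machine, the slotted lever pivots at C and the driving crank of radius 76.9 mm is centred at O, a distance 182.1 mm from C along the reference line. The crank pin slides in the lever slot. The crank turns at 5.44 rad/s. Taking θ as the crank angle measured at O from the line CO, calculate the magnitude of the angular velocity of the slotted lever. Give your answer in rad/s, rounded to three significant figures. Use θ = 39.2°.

1.50

ω = 5.44 rad/s
Crank pin A relative to C: A = (d + r cosθ, r sinθ); lever angle φ = atan2(r sinθ, d + r cosθ).
Differentiating tanφ: φ̇ = rω(d cosθ + r)/(d² + r² + 2dr cosθ).
d² + r² + 2dr cosθ = |CA|² = 0.0607779 m²;  d cosθ + r = +0.21802 m.
|ω_lever| = |0.0769·5.44·+0.21802| / 0.0607779 = 1.5006 rad/s.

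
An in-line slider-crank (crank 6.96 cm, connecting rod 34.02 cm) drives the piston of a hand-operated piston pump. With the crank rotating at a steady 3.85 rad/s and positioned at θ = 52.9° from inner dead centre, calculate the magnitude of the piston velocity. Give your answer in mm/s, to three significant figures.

ω = 3.85 rad/s
For an in-line slider-crank, x = r cosθ + √(L² − r² sin²θ), so v = −rω sinθ·[1 + r cosθ/√(L² − r² sin²θ)].
With r = 0.0696 m, L = 0.3402 m, θ = 52.9°: √(L² − r² sin²θ) = 0.33564 m.
v = −0.0696·3.85·0.79758·[1 + 0.0696·0.60321/0.33564] = -0.24045 m/s.
|v| = 0.24045 m/s = 240.45 mm/s.

240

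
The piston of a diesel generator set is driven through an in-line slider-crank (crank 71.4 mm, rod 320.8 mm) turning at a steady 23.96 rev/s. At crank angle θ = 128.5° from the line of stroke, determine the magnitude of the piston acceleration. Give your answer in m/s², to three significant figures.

1090

ω = 2π·24 = 150.5 rad/s
x(θ) = r cosθ + √(L² − r² sin²θ); with ω constant, a = ω²·d²x/dθ².
d²x/dθ² = −r cosθ − r²(cos2θ)/√u − r⁴ sin²2θ/(4u^{3/2}),  u = L² − r² sin²θ = 0.0997903 m².
Substituting r = 0.0714 m, L = 0.3208 m, θ = 128.5°: d²x/dθ² = +0.047882 m.
a = ω²·d²x/dθ² = (150.5)²·(+0.047882) = +1085.2 m/s²;  |a| = 1085.2 m/s².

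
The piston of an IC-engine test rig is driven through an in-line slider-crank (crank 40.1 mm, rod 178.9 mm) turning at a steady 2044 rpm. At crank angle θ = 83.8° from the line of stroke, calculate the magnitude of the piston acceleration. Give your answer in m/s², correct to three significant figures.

ω = 2π·2044/60 = 214 rad/s
x(θ) = r cosθ + √(L² − r² sin²θ); with ω constant, a = ω²·d²x/dθ².
d²x/dθ² = −r cosθ − r²(cos2θ)/√u − r⁴ sin²2θ/(4u^{3/2}),  u = L² − r² sin²θ = 0.030416 m².
Substituting r = 0.0401 m, L = 0.1789 m, θ = 83.8°: d²x/dθ² = +0.0046687 m.
a = ω²·d²x/dθ² = (214)²·(+0.0046687) = +213.9 m/s²;  |a| = 213.9 m/s².

214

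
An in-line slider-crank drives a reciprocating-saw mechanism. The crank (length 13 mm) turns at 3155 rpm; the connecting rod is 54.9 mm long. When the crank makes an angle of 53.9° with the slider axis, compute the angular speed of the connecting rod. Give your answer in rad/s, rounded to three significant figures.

47.0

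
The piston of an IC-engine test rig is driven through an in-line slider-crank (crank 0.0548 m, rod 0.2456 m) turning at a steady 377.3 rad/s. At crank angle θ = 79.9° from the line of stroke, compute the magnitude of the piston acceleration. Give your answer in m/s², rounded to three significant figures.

ω = 377.3 rad/s
x(θ) = r cosθ + √(L² − r² sin²θ); with ω constant, a = ω²·d²x/dθ².
d²x/dθ² = −r cosθ − r²(cos2θ)/√u − r⁴ sin²2θ/(4u^{3/2}),  u = L² − r² sin²θ = 0.0574087 m².
Substituting r = 0.0548 m, L = 0.2456 m, θ = 79.9°: d²x/dθ² = +0.002133 m.
a = ω²·d²x/dθ² = (377.3)²·(+0.002133) = +303.64 m/s²;  |a| = 303.64 m/s².

304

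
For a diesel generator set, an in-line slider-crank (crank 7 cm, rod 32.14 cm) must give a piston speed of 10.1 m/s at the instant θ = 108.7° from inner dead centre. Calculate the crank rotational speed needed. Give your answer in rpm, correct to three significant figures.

1570

For an in-line slider-crank, |v_piston| = rω|sinθ|·[1 + r cosθ/√(L² − r² sin²θ)].
With r = 0.07 m, L = 0.3214 m, θ = 108.7°: the bracketed kinematic factor |dx/dθ| = 0.061573 m.
ω = v/|dx/dθ| = 10.1/0.061573 = 164.03 rad/s.
N = 60ω/(2π) = 1566.4 rpm.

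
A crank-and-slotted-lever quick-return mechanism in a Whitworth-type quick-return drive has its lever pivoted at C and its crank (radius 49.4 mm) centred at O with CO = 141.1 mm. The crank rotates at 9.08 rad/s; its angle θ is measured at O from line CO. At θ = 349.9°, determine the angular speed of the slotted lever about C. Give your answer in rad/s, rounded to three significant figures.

ω = 9.08 rad/s
Crank pin A relative to C: A = (d + r cosθ, r sinθ); lever angle φ = atan2(r sinθ, d + r cosθ).
Differentiating tanφ: φ̇ = rω(d cosθ + r)/(d² + r² + 2dr cosθ).
d² + r² + 2dr cosθ = |CA|² = 0.0360742 m²;  d cosθ + r = +0.18831 m.
|ω_lever| = |0.0494·9.08·+0.18831| / 0.0360742 = 2.3415 rad/s.

2.34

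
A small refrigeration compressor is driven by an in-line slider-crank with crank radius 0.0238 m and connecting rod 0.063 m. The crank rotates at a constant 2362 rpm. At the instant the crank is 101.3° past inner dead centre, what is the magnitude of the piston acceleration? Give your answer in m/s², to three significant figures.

ω = 2π·2362/60 = 247.3 rad/s
x(θ) = r cosθ + √(L² − r² sin²θ); with ω constant, a = ω²·d²x/dθ².
d²x/dθ² = −r cosθ − r²(cos2θ)/√u − r⁴ sin²2θ/(4u^{3/2}),  u = L² − r² sin²θ = 0.00342431 m².
Substituting r = 0.0238 m, L = 0.063 m, θ = 101.3°: d²x/dθ² = +0.013541 m.
a = ω²·d²x/dθ² = (247.3)²·(+0.013541) = +828.45 m/s²;  |a| = 828.45 m/s².

828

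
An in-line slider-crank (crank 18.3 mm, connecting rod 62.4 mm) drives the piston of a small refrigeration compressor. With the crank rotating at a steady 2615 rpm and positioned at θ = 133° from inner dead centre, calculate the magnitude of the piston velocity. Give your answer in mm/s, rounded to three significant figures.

2910

ω = 2π·2615/60 = 273.8 rad/s
For an in-line slider-crank, x = r cosθ + √(L² − r² sin²θ), so v = −rω sinθ·[1 + r cosθ/√(L² − r² sin²θ)].
With r = 0.0183 m, L = 0.0624 m, θ = 133°: √(L² − r² sin²θ) = 0.060948 m.
v = −0.0183·273.8·0.73135·[1 + 0.0183·-0.68200/0.060948] = -2.9145 m/s.
|v| = 2.9145 m/s = 2914.5 mm/s.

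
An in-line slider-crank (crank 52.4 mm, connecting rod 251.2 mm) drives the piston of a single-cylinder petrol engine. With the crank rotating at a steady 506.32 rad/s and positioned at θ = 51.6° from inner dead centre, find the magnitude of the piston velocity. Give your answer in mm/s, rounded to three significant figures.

ω = 506.3 rad/s
For an in-line slider-crank, x = r cosθ + √(L² − r² sin²θ), so v = −rω sinθ·[1 + r cosθ/√(L² − r² sin²θ)].
With r = 0.0524 m, L = 0.2512 m, θ = 51.6°: √(L² − r² sin²θ) = 0.24782 m.
v = −0.0524·506.3·0.78369·[1 + 0.0524·0.62115/0.24782] = -23.523 m/s.
|v| = 23.523 m/s = 23523 mm/s.

23500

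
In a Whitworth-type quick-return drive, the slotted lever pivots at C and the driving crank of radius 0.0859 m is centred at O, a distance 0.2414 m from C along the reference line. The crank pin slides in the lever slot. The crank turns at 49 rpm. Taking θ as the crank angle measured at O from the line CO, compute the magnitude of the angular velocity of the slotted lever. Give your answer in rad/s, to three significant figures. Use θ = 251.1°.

0.0650

ω = 5.131 rad/s (from 49 rpm).
Crank pin A relative to C: A = (d + r cosθ, r sinθ); lever angle φ = atan2(r sinθ, d + r cosθ).
Differentiating tanφ: φ̇ = rω(d cosθ + r)/(d² + r² + 2dr cosθ).
d² + r² + 2dr cosθ = |CA|² = 0.0522191 m²;  d cosθ + r = +0.0077063 m.
|ω_lever| = |0.0859·5.131·+0.0077063| / 0.0522191 = 0.065048 rad/s.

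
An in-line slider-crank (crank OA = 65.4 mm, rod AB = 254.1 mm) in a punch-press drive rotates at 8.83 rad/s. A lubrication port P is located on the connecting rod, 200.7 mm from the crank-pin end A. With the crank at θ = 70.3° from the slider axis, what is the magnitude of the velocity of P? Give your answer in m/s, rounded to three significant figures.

0.584

ω = 8.83 rad/s.  Crank-pin speed |V_A| = rω = 0.57748 m/s, perpendicular to OA.
Rod angle: sinφ = −(r/L) sinθ ⇒ φ = -14.023°; ω_rod = −rω cosθ/√(L²−r²sin²θ) = -0.78963 rad/s.
V_P = V_A + ω_rod × AP, with AP = 0.2007 m along the rod.
Components: V_Px = −rω sinθ − a·ω_rod·sinφ = -0.58208 m/s;  V_Py = rω cosθ + a·ω_rod·cosφ = +0.04091 m/s.
|V_P| = √(V_Px² + V_Py²) = 0.58352 m/s.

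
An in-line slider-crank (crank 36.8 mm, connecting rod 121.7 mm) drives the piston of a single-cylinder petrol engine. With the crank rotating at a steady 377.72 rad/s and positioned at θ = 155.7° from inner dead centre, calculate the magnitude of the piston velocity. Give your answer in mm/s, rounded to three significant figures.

4130

ω = 377.7 rad/s
For an in-line slider-crank, x = r cosθ + √(L² − r² sin²θ), so v = −rω sinθ·[1 + r cosθ/√(L² − r² sin²θ)].
With r = 0.0368 m, L = 0.1217 m, θ = 155.7°: √(L² − r² sin²θ) = 0.12075 m.
v = −0.0368·377.7·0.41151·[1 + 0.0368·-0.91140/0.12075] = -4.1313 m/s.
|v| = 4.1313 m/s = 4131.3 mm/s.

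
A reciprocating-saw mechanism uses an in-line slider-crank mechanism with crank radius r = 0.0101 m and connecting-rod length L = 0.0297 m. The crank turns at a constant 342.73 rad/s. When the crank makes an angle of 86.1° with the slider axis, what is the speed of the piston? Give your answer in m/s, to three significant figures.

ω = 342.7 rad/s
For an in-line slider-crank, x = r cosθ + √(L² − r² sin²θ), so v = −rω sinθ·[1 + r cosθ/√(L² − r² sin²θ)].
With r = 0.0101 m, L = 0.0297 m, θ = 86.1°: √(L² − r² sin²θ) = 0.027938 m.
v = −0.0101·342.7·0.99768·[1 + 0.0101·0.06802/0.027938] = -3.5385 m/s.
|v| = 3.5385 m/s.

3.54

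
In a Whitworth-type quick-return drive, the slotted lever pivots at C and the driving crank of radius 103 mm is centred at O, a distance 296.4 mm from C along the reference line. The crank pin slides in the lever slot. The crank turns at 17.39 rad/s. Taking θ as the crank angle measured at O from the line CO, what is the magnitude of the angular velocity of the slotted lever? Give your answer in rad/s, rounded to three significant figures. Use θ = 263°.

ω = 17.39 rad/s
Crank pin A relative to C: A = (d + r cosθ, r sinθ); lever angle φ = atan2(r sinθ, d + r cosθ).
Differentiating tanφ: φ̇ = rω(d cosθ + r)/(d² + r² + 2dr cosθ).
d² + r² + 2dr cosθ = |CA|² = 0.0910208 m²;  d cosθ + r = +0.066878 m.
|ω_lever| = |0.103·17.39·+0.066878| / 0.0910208 = 1.3161 rad/s.

1.32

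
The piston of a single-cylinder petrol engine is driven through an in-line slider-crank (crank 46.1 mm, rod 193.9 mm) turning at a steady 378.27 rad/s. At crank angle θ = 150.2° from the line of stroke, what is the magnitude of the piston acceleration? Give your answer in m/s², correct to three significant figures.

4910

ω = 378.3 rad/s
x(θ) = r cosθ + √(L² − r² sin²θ); with ω constant, a = ω²·d²x/dθ².
d²x/dθ² = −r cosθ − r²(cos2θ)/√u − r⁴ sin²2θ/(4u^{3/2}),  u = L² − r² sin²θ = 0.0370723 m².
Substituting r = 0.0461 m, L = 0.1939 m, θ = 150.2°: d²x/dθ² = +0.034301 m.
a = ω²·d²x/dθ² = (378.3)²·(+0.034301) = +4908.1 m/s²;  |a| = 4908.1 m/s².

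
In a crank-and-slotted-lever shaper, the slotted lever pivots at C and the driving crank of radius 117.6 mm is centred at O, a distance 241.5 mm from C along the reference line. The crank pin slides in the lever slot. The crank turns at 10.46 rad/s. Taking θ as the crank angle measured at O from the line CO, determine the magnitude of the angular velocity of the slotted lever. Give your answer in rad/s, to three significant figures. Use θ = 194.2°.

ω = 10.46 rad/s
Crank pin A relative to C: A = (d + r cosθ, r sinθ); lever angle φ = atan2(r sinθ, d + r cosθ).
Differentiating tanφ: φ̇ = rω(d cosθ + r)/(d² + r² + 2dr cosθ).
d² + r² + 2dr cosθ = |CA|² = 0.0170867 m²;  d cosθ + r = -0.11652 m.
|ω_lever| = |0.1176·10.46·-0.11652| / 0.0170867 = 8.3885 rad/s.

8.39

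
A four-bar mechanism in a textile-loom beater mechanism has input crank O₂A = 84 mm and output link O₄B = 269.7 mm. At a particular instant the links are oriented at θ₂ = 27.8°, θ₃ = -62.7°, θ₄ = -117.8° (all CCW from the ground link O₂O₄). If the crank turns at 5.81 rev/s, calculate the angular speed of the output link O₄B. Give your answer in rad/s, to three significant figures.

13.9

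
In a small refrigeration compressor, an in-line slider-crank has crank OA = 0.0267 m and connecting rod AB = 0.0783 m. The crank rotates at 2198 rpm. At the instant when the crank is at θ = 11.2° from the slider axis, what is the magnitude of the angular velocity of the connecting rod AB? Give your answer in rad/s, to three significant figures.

ω = 230.2 rad/s (converted from 2198 rpm).
The rod makes angle φ with the slider axis where L sinφ = r sinθ; differentiating, L cosφ·φ̇ = r ω cosθ.
L cosφ = √(L² − r² sin²θ) = 0.078128 m.
|ω_rod| = r ω |cosθ| / √(L² − r² sin²θ) = 0.0267·230.2·0.98096/0.078128 = 77.163 rad/s.

77.2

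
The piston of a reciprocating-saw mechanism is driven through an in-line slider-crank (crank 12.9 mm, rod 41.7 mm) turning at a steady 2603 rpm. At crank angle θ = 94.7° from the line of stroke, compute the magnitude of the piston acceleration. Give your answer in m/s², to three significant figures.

386

ω = 2π·2603/60 = 272.6 rad/s
x(θ) = r cosθ + √(L² − r² sin²θ); with ω constant, a = ω²·d²x/dθ².
d²x/dθ² = −r cosθ − r²(cos2θ)/√u − r⁴ sin²2θ/(4u^{3/2}),  u = L² − r² sin²θ = 0.0015736 m².
Substituting r = 0.0129 m, L = 0.0417 m, θ = 94.7°: d²x/dθ² = +0.0051927 m.
a = ω²·d²x/dθ² = (272.6)²·(+0.0051927) = +385.83 m/s²;  |a| = 385.83 m/s².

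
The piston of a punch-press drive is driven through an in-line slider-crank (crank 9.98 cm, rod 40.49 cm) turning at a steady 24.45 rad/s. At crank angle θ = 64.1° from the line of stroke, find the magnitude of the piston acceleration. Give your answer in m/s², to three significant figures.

16.9

ω = 24.45 rad/s
x(θ) = r cosθ + √(L² − r² sin²θ); with ω constant, a = ω²·d²x/dθ².
d²x/dθ² = −r cosθ − r²(cos2θ)/√u − r⁴ sin²2θ/(4u^{3/2}),  u = L² − r² sin²θ = 0.155884 m².
Substituting r = 0.0998 m, L = 0.4049 m, θ = 64.1°: d²x/dθ² = -0.028241 m.
a = ω²·d²x/dθ² = (24.45)²·(-0.028241) = -16.883 m/s²;  |a| = 16.883 m/s².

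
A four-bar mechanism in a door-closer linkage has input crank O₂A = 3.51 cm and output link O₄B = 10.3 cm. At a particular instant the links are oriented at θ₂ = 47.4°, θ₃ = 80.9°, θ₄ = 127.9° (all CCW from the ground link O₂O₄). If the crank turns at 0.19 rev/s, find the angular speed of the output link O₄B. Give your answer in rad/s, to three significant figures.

0.307

ω₂ = 1.194 rad/s (from 0.19 rev/s).
Differentiating the loop-closure r₂e^{iθ₂}+r₃e^{iθ₃}=r₁+r₄e^{iθ₄} gives r₂ω₂e^{iθ₂}+r₃ω₃e^{iθ₃}=r₄ω₄e^{iθ₄}.
Eliminating the other unknown: ω₄ = r₂ω₂ sin(θ₂−θ₃) / [r₄ sin(θ₄−θ₃)].
Numerator sine = -0.55194; denominator sine = +0.73135.
Result = 0.0351·1.194·(-0.55194) / (0.103·(+0.73135)) = -0.30702 rad/s; magnitude 0.30702 rad/s.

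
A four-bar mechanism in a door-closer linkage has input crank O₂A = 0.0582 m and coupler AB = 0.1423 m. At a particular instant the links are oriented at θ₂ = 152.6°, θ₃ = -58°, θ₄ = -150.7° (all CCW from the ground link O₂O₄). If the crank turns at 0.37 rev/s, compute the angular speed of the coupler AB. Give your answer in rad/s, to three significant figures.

ω₂ = 2.325 rad/s (from 0.37 rev/s).
Differentiating the loop-closure r₂e^{iθ₂}+r₃e^{iθ₃}=r₁+r₄e^{iθ₄} gives r₂ω₂e^{iθ₂}+r₃ω₃e^{iθ₃}=r₄ω₄e^{iθ₄}.
Eliminating the other unknown: ω₃ = r₂ω₂ sin(θ₄−θ₂) / [r₃ sin(θ₃−θ₄)].
Numerator sine = +0.83581; denominator sine = +0.99889.
Result = 0.0582·2.325·(+0.83581) / (0.1423·(+0.99889)) = +0.79559 rad/s; magnitude 0.79559 rad/s.

0.796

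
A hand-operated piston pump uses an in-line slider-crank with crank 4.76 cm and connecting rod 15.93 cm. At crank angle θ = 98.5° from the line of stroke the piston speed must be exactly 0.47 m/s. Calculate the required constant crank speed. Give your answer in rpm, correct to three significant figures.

For an in-line slider-crank, |v_piston| = rω|sinθ|·[1 + r cosθ/√(L² − r² sin²θ)].
With r = 0.0476 m, L = 0.1593 m, θ = 98.5°: the bracketed kinematic factor |dx/dθ| = 0.044901 m.
ω = v/|dx/dθ| = 0.47/0.044901 = 10.468 rad/s.
N = 60ω/(2π) = 99.958 rpm.

100.0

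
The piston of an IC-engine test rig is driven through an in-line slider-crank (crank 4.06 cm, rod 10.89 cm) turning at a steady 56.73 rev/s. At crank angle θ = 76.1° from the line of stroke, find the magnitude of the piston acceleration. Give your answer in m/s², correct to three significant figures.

ω = 2π·56.7 = 356.4 rad/s
x(θ) = r cosθ + √(L² − r² sin²θ); with ω constant, a = ω²·d²x/dθ².
d²x/dθ² = −r cosθ − r²(cos2θ)/√u − r⁴ sin²2θ/(4u^{3/2}),  u = L² − r² sin²θ = 0.010306 m².
Substituting r = 0.0406 m, L = 0.1089 m, θ = 76.1°: d²x/dθ² = +0.0044685 m.
a = ω²·d²x/dθ² = (356.4)²·(+0.0044685) = +567.74 m/s²;  |a| = 567.74 m/s².

568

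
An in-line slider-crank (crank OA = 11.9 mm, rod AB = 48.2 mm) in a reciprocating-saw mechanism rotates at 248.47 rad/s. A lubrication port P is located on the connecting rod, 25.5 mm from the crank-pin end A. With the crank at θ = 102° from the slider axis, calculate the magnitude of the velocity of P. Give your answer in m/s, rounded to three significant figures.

2.83

ω = 248.5 rad/s.  Crank-pin speed |V_A| = rω = 2.9568 m/s, perpendicular to OA.
Rod angle: sinφ = −(r/L) sinθ ⇒ φ = -13.975°; ω_rod = −rω cosθ/√(L²−r²sin²θ) = +13.143 rad/s.
V_P = V_A + ω_rod × AP, with AP = 0.0255 m along the rod.
Components: V_Px = −rω sinθ − a·ω_rod·sinφ = -2.8112 m/s;  V_Py = rω cosθ + a·ω_rod·cosφ = -0.28952 m/s.
|V_P| = √(V_Px² + V_Py²) = 2.8261 m/s.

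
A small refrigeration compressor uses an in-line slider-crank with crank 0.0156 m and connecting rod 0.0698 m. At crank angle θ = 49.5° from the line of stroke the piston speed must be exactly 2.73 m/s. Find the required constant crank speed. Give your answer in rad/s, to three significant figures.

201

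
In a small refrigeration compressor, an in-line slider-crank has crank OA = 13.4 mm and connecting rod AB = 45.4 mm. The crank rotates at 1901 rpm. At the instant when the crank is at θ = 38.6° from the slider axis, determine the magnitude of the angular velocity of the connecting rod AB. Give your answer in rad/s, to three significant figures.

46.7

ω = 199.1 rad/s (converted from 1901 rpm).
The rod makes angle φ with the slider axis where L sinφ = r sinθ; differentiating, L cosφ·φ̇ = r ω cosθ.
L cosφ = √(L² − r² sin²θ) = 0.044624 m.
|ω_rod| = r ω |cosθ| / √(L² − r² sin²θ) = 0.0134·199.1·0.78152/0.044624 = 46.719 rad/s.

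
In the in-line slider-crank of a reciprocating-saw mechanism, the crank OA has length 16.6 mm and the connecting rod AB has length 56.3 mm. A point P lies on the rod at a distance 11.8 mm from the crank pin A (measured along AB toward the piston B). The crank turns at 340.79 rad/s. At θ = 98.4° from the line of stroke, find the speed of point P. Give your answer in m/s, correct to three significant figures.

ω = 340.8 rad/s.  Crank-pin speed |V_A| = rω = 5.6571 m/s, perpendicular to OA.
Rod angle: sinφ = −(r/L) sinθ ⇒ φ = -16.959°; ω_rod = −rω cosθ/√(L²−r²sin²θ) = +15.346 rad/s.
V_P = V_A + ω_rod × AP, with AP = 0.0118 m along the rod.
Components: V_Px = −rω sinθ − a·ω_rod·sinφ = -5.5436 m/s;  V_Py = rω cosθ + a·ω_rod·cosφ = -0.6532 m/s.
|V_P| = √(V_Px² + V_Py²) = 5.582 m/s.

5.58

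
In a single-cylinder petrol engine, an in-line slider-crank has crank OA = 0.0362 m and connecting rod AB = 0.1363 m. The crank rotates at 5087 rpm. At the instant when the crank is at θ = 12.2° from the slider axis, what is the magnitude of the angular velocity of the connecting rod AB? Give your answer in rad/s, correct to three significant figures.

139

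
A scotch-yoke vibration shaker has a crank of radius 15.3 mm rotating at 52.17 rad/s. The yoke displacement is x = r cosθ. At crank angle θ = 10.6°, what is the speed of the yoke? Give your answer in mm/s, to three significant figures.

ω = 52.17 rad/s
x = r cosθ ⇒ ẋ = −rω sinθ.
|v| = rω|sinθ| = 0.0153·52.17·|sin 10.6°| = 0.14683 m/s = 146.83 mm/s.

147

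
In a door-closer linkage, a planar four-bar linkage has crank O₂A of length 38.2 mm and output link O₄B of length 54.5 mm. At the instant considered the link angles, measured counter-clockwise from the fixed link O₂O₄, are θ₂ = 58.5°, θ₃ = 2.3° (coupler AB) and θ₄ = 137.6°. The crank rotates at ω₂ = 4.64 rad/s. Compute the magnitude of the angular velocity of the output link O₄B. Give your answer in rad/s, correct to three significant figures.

3.84

ω₂ = 4.64 rad/s
Differentiating the loop-closure r₂e^{iθ₂}+r₃e^{iθ₃}=r₁+r₄e^{iθ₄} gives r₂ω₂e^{iθ₂}+r₃ω₃e^{iθ₃}=r₄ω₄e^{iθ₄}.
Eliminating the other unknown: ω₄ = r₂ω₂ sin(θ₂−θ₃) / [r₄ sin(θ₄−θ₃)].
Numerator sine = +0.83098; denominator sine = +0.70339.
Result = 0.0382·4.64·(+0.83098) / (0.0545·(+0.70339)) = +3.8422 rad/s; magnitude 3.8422 rad/s.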